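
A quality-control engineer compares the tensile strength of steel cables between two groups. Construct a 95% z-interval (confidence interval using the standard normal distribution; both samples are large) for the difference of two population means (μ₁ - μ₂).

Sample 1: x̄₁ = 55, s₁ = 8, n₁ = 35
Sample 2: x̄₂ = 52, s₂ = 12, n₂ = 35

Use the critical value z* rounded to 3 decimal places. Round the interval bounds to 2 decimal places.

Both samples are large (n₁ = 35 ≥ 30, n₂ = 35 ≥ 30), so a z-interval for the difference of means applies.

Point estimate: x̄₁ - x̄₂ = 55 - 52 = 3

Standard error: SE = √(s₁²/n₁ + s₂²/n₂)
= √(8²/35 + 12²/35)
= √(1.828571 + 4.114286)
= 2.437798

For 95% confidence, z* = 1.96 (from standard normal table)
Margin of error: E = z* × SE = 1.96 × 2.437798 = 4.7781

Z-interval: (x̄₁ - x̄₂) ± E = 3 ± 4.7781 = (-1.7781, 7.7781)

Rounded to 2 decimal places:

(-1.78, 7.78)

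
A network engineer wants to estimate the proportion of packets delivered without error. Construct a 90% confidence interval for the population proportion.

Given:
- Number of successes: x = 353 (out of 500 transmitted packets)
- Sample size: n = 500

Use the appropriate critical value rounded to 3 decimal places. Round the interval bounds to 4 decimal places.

Sample proportion: p̂ = 353/500 = 0.706000

Check conditions for normal approximation:
  np̂ = 353 ≥ 10 ✓
  n(1-p̂) = 147 ≥ 10 ✓

The sample is large enough, so use a z-interval (normal approximation) for the proportion.

For 90% confidence, z* = 1.645 (from standard normal table)

Standard error: SE = √(p̂(1-p̂)/n) = √(0.706000×0.294000/500) = 0.02037469

Margin of error: E = z* × SE = 1.645 × 0.02037469 = 0.033516

Z-interval: p̂ ± E = 0.706000 ± 0.033516 = (0.672484, 0.739516)

Rounded to 4 decimal places:

(0.6725, 0.7395)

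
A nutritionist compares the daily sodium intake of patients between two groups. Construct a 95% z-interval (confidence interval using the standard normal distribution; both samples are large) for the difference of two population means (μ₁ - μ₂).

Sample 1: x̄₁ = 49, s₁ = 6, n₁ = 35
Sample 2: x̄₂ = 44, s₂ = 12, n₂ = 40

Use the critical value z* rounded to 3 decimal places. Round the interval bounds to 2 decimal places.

Both samples are large (n₁ = 35 ≥ 30, n₂ = 40 ≥ 30), so a z-interval for the difference of means applies.

Point estimate: x̄₁ - x̄₂ = 49 - 44 = 5

Standard error: SE = √(s₁²/n₁ + s₂²/n₂)
= √(6²/35 + 12²/40)
= √(1.028571 + 3.600000)
= 2.151411

For 95% confidence, z* = 1.96 (from standard normal table)
Margin of error: E = z* × SE = 1.96 × 2.151411 = 4.2168

Z-interval: (x̄₁ - x̄₂) ± E = 5 ± 4.2168 = (0.7832, 9.2168)

Rounded to 2 decimal places:

(0.78, 9.22)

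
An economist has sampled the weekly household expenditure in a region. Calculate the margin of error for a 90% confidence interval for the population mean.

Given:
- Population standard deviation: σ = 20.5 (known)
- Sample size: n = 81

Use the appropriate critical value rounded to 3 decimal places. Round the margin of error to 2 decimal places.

The population standard deviation σ is known, so use the z-interval margin of error formula.

For 90% confidence, z* = 1.645 (from standard normal table)

Margin of error formula for z-interval: E = z* × σ/√n

E = 1.645 × 20.5/√81
  = 1.645 × 2.277778
  = 3.7469

Rounded to 2 decimal places:

3.75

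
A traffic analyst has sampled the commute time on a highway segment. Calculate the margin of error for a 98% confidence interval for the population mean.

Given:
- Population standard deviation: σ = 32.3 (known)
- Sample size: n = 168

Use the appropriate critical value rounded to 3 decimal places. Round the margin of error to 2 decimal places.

The population standard deviation σ is known, so use the z-interval margin of error formula.

For 98% confidence, z* = 2.326 (from standard normal table)

Margin of error formula for z-interval: E = z* × σ/√n

E = 2.326 × 32.3/√168
  = 2.326 × 2.491999
  = 5.7964

Rounded to 2 decimal places:

5.80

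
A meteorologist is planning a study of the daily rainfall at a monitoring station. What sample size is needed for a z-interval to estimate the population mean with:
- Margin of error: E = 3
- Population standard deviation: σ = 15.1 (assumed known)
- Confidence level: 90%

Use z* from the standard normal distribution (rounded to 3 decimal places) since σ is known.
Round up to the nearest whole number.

Using z* since population σ is known (z-interval formula).

For 90% confidence, z* = 1.645 (from standard normal table)

Sample size formula for z-interval: n = (z*σ/E)²

n = (1.645 × 15.1 / 3)²
  = (8.279833)²
  = 68.5556

Round up to the nearest whole number: n = 69

69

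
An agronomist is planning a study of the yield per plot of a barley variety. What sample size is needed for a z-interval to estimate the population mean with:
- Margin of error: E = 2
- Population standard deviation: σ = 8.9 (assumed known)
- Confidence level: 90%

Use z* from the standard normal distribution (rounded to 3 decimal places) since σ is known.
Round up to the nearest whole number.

Using z* since population σ is known (z-interval formula).

For 90% confidence, z* = 1.645 (from standard normal table)

Sample size formula for z-interval: n = (z*σ/E)²

n = (1.645 × 8.9 / 2)²
  = (7.320250)²
  = 53.5861

Round up to the nearest whole number: n = 54

54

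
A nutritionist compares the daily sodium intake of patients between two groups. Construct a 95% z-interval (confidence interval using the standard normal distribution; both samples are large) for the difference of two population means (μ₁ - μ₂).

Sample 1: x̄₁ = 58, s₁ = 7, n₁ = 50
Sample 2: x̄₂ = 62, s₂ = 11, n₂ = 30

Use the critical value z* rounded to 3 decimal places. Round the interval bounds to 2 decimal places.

Both samples are large (n₁ = 50 ≥ 30, n₂ = 30 ≥ 30), so a z-interval for the difference of means applies.

Point estimate: x̄₁ - x̄₂ = 58 - 62 = -4

Standard error: SE = √(s₁²/n₁ + s₂²/n₂)
= √(7²/50 + 11²/30)
= √(0.980000 + 4.033333)
= 2.239047

For 95% confidence, z* = 1.96 (from standard normal table)
Margin of error: E = z* × SE = 1.96 × 2.239047 = 4.3885

Z-interval: (x̄₁ - x̄₂) ± E = -4 ± 4.3885 = (-8.3885, 0.3885)

Rounded to 2 decimal places:

(-8.39, 0.39)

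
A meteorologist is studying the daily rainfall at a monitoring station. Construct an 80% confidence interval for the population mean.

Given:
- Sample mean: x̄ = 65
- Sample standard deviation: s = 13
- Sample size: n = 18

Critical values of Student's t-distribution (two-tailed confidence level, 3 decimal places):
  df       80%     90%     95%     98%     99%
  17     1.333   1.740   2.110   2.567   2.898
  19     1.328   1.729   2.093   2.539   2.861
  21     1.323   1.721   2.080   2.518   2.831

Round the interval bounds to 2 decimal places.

The population standard deviation σ is unknown (only the sample standard deviation s is given), so use a t-interval with df = n - 1 = 18 - 1 = 17.

For 80% confidence with df = 17, t* = 1.333 (from t-table)

Standard error: SE = s/√n = 13/√18 = 3.064129

Margin of error: E = t* × SE = 1.333 × 3.064129 = 4.0845

T-interval: x̄ ± E = 65 ± 4.0845 = (60.9155, 69.0845)

Rounded to 2 decimal places:

(60.92, 69.08)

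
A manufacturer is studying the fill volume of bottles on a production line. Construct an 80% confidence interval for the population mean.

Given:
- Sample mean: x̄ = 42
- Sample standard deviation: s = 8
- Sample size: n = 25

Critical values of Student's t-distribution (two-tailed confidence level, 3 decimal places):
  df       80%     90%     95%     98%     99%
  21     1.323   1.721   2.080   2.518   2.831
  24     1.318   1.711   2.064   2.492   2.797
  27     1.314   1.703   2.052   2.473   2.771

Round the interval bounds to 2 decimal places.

The population standard deviation σ is unknown (only the sample standard deviation s is given), so use a t-interval with df = n - 1 = 25 - 1 = 24.

For 80% confidence with df = 24, t* = 1.318 (from t-table)

Standard error: SE = s/√n = 8/√25 = 1.600000

Margin of error: E = t* × SE = 1.318 × 1.600000 = 2.1088

T-interval: x̄ ± E = 42 ± 2.1088 = (39.8912, 44.1088)

Rounded to 2 decimal places:

(39.89, 44.11)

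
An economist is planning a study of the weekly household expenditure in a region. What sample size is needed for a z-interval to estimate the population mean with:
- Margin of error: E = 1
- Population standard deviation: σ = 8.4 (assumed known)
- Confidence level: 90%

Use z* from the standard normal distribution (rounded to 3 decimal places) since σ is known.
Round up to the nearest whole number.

Using z* since population σ is known (z-interval formula).

For 90% confidence, z* = 1.645 (from standard normal table)

Sample size formula for z-interval: n = (z*σ/E)²

n = (1.645 × 8.4 / 1)²
  = (13.818000)²
  = 190.9371

Round up to the nearest whole number: n = 191

191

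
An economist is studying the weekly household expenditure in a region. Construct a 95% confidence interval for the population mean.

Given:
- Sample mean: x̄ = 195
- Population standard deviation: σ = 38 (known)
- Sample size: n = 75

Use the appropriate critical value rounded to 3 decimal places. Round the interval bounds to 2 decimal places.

The population standard deviation σ is known, so use a z-interval (standard normal critical value).

For 95% confidence, z* = 1.96 (from standard normal table)

Standard error: SE = σ/√n = 38/√75 = 4.387862

Margin of error: E = z* × SE = 1.96 × 4.387862 = 8.6002

Z-interval: x̄ ± E = 195 ± 8.6002 = (186.3998, 203.6002)

Rounded to 2 decimal places:

(186.40, 203.60)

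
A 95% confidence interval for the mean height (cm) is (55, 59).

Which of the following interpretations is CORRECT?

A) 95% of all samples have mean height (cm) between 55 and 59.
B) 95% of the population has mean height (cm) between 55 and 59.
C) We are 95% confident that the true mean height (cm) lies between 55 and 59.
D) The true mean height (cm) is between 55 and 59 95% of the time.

A confidence interval represents our confidence in the procedure, not a probability statement about the parameter.

Key concept: If we repeated this sampling process many times and computed a 95% CI each time, about 95% of those intervals would contain the true population parameter.

For this specific interval (55, 59):
- Midpoint (point estimate): 57
- Margin of error: 2

The correct interpretation is the one stating confidence that the true parameter lies in the interval — option C.

C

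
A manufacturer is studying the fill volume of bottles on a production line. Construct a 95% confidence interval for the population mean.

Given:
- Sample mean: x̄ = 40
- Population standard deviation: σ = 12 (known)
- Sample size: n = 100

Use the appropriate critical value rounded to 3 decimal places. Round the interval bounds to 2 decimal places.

The population standard deviation σ is known, so use a z-interval (standard normal critical value).

For 95% confidence, z* = 1.96 (from standard normal table)

Standard error: SE = σ/√n = 12/√100 = 1.200000

Margin of error: E = z* × SE = 1.96 × 1.200000 = 2.3520

Z-interval: x̄ ± E = 40 ± 2.3520 = (37.6480, 42.3520)

Rounded to 2 decimal places:

(37.65, 42.35)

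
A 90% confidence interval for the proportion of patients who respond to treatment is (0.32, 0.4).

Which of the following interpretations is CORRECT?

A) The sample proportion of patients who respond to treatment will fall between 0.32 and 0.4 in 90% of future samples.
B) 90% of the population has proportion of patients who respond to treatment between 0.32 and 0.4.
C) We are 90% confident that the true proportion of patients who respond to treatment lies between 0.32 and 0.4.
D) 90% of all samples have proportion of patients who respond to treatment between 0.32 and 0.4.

A confidence interval represents our confidence in the procedure, not a probability statement about the parameter.

Key concept: If we repeated this sampling process many times and computed a 90% CI each time, about 90% of those intervals would contain the true population parameter.

For this specific interval (0.32, 0.4):
- Midpoint (point estimate): 0.36
- Margin of error: 0.04

The correct interpretation is the one stating confidence that the true parameter lies in the interval — option C.

C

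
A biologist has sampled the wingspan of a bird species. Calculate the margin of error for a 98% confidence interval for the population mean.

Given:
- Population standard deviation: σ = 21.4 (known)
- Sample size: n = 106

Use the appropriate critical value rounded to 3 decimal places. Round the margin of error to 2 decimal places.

The population standard deviation σ is known, so use the z-interval margin of error formula.

For 98% confidence, z* = 2.326 (from standard normal table)

Margin of error formula for z-interval: E = z* × σ/√n

E = 2.326 × 21.4/√106
  = 2.326 × 2.078552
  = 4.8347

Rounded to 2 decimal places:

4.83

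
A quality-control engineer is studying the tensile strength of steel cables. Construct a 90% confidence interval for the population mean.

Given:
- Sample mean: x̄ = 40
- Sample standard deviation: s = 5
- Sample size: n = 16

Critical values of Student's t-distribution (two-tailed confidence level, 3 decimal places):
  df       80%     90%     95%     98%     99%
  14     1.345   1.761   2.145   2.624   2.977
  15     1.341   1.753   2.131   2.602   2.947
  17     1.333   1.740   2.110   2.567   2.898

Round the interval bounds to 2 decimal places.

The population standard deviation σ is unknown (only the sample standard deviation s is given), so use a t-interval with df = n - 1 = 16 - 1 = 15.

For 90% confidence with df = 15, t* = 1.753 (from t-table)

Standard error: SE = s/√n = 5/√16 = 1.250000

Margin of error: E = t* × SE = 1.753 × 1.250000 = 2.1912

T-interval: x̄ ± E = 40 ± 2.1912 = (37.8088, 42.1912)

Rounded to 2 decimal places:

(37.81, 42.19)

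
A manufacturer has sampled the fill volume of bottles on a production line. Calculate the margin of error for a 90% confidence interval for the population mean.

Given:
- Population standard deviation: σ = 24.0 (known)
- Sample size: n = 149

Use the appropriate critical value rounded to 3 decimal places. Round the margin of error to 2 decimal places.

The population standard deviation σ is known, so use the z-interval margin of error formula.

For 90% confidence, z* = 1.645 (from standard normal table)

Margin of error formula for z-interval: E = z* × σ/√n

E = 1.645 × 24.0/√149
  = 1.645 × 1.966157
  = 3.2343

Rounded to 2 decimal places:

3.23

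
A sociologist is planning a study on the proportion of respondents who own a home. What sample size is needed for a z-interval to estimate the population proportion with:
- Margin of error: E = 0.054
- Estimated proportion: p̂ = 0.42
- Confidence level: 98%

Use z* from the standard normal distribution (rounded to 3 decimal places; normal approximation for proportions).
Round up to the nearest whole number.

Using z* for proportion z-interval (normal approximation).

For 98% confidence, z* = 2.326 (from standard normal table)

Sample size formula for proportion z-interval: n = z*²p̂(1-p̂)/E²

n = 2.326² × 0.42 × 0.58 / 0.054²
  = 5.410276 × 0.2436 / 0.002916
  = 451.9696

Round up to the nearest whole number: n = 452

452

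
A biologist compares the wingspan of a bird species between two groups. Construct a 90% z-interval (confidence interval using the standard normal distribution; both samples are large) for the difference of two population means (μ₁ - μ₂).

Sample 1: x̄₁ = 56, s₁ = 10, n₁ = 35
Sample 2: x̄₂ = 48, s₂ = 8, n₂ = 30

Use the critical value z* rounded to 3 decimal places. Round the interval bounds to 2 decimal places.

Both samples are large (n₁ = 35 ≥ 30, n₂ = 30 ≥ 30), so a z-interval for the difference of means applies.

Point estimate: x̄₁ - x̄₂ = 56 - 48 = 8

Standard error: SE = √(s₁²/n₁ + s₂²/n₂)
= √(10²/35 + 8²/30)
= √(2.857143 + 2.133333)
= 2.233937

For 90% confidence, z* = 1.645 (from standard normal table)
Margin of error: E = z* × SE = 1.645 × 2.233937 = 3.6748

Z-interval: (x̄₁ - x̄₂) ± E = 8 ± 3.6748 = (4.3252, 11.6748)

Rounded to 2 decimal places:

(4.33, 11.67)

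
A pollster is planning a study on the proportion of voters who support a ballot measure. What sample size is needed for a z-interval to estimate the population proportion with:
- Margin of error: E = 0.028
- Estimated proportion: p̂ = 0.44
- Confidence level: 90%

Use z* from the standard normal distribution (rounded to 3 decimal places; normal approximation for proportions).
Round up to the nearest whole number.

Using z* for proportion z-interval (normal approximation).

For 90% confidence, z* = 1.645 (from standard normal table)

Sample size formula for proportion z-interval: n = z*²p̂(1-p̂)/E²

n = 1.645² × 0.44 × 0.56 / 0.028²
  = 2.706025 × 0.2464 / 0.000784
  = 850.4650

Round up to the nearest whole number: n = 851

851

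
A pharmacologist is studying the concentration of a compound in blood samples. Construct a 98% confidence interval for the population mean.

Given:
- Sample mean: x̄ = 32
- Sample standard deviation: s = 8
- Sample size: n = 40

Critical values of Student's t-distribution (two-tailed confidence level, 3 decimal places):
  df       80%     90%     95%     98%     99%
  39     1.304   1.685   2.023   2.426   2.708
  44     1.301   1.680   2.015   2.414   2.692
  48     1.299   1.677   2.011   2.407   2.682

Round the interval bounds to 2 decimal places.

The population standard deviation σ is unknown (only the sample standard deviation s is given), so use a t-interval with df = n - 1 = 40 - 1 = 39.

For 98% confidence with df = 39, t* = 2.426 (from t-table)

Standard error: SE = s/√n = 8/√40 = 1.264911

Margin of error: E = t* × SE = 2.426 × 1.264911 = 3.0687

T-interval: x̄ ± E = 32 ± 3.0687 = (28.9313, 35.0687)

Rounded to 2 decimal places:

(28.93, 35.07)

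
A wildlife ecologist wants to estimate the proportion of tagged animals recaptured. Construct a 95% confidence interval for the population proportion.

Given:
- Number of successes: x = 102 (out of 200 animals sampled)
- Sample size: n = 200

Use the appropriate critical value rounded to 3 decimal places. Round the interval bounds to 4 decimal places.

Sample proportion: p̂ = 102/200 = 0.510000

Check conditions for normal approximation:
  np̂ = 102 ≥ 10 ✓
  n(1-p̂) = 98 ≥ 10 ✓

The sample is large enough, so use a z-interval (normal approximation) for the proportion.

For 95% confidence, z* = 1.96 (from standard normal table)

Standard error: SE = √(p̂(1-p̂)/n) = √(0.510000×0.490000/200) = 0.03534827

Margin of error: E = z* × SE = 1.96 × 0.03534827 = 0.069283

Z-interval: p̂ ± E = 0.510000 ± 0.069283 = (0.440717, 0.579283)

Rounded to 4 decimal places:

(0.4407, 0.5793)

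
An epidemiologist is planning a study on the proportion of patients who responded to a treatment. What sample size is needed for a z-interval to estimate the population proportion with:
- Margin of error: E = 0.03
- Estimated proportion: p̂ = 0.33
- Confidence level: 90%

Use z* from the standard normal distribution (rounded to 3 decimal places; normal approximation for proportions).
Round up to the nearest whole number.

Using z* for proportion z-interval (normal approximation).

For 90% confidence, z* = 1.645 (from standard normal table)

Sample size formula for proportion z-interval: n = z*²p̂(1-p̂)/E²

n = 1.645² × 0.33 × 0.67 / 0.03²
  = 2.706025 × 0.2211 / 0.0009
  = 664.7801

Round up to the nearest whole number: n = 665

665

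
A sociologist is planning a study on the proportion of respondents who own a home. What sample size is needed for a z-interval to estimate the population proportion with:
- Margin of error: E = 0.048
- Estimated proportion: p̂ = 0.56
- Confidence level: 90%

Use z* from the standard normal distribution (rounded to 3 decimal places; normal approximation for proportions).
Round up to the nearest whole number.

Using z* for proportion z-interval (normal approximation).

For 90% confidence, z* = 1.645 (from standard normal table)

Sample size formula for proportion z-interval: n = z*²p̂(1-p̂)/E²

n = 1.645² × 0.56 × 0.44 / 0.048²
  = 2.706025 × 0.2464 / 0.002304
  = 289.3943

Round up to the nearest whole number: n = 290

290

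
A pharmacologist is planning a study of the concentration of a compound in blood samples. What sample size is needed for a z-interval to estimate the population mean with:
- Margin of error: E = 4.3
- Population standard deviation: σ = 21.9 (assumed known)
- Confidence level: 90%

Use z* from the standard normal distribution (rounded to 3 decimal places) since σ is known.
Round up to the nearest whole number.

Using z* since population σ is known (z-interval formula).

For 90% confidence, z* = 1.645 (from standard normal table)

Sample size formula for z-interval: n = (z*σ/E)²

n = (1.645 × 21.9 / 4.3)²
  = (8.378023)²
  = 70.1913

Round up to the nearest whole number: n = 71

71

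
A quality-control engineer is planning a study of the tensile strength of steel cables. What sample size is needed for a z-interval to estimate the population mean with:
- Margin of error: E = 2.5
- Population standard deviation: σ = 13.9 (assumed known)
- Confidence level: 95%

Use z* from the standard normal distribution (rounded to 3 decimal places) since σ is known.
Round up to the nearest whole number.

Using z* since population σ is known (z-interval formula).

For 95% confidence, z* = 1.96 (from standard normal table)

Sample size formula for z-interval: n = (z*σ/E)²

n = (1.96 × 13.9 / 2.5)²
  = (10.897600)²
  = 118.7577

Round up to the nearest whole number: n = 119

119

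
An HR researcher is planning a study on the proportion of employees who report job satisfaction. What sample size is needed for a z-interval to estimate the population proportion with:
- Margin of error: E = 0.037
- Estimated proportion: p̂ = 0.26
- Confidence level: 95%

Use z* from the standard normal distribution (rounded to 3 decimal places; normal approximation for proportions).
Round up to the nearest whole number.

Using z* for proportion z-interval (normal approximation).

For 95% confidence, z* = 1.96 (from standard normal table)

Sample size formula for proportion z-interval: n = z*²p̂(1-p̂)/E²

n = 1.96² × 0.26 × 0.74 / 0.037²
  = 3.8416 × 0.1924 / 0.001369
  = 539.9005

Round up to the nearest whole number: n = 540

540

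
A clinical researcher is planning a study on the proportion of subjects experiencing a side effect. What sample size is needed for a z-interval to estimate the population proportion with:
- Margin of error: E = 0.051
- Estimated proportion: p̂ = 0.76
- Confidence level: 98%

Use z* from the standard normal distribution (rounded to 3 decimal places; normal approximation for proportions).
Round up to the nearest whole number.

Using z* for proportion z-interval (normal approximation).

For 98% confidence, z* = 2.326 (from standard normal table)

Sample size formula for proportion z-interval: n = z*²p̂(1-p̂)/E²

n = 2.326² × 0.76 × 0.24 / 0.051²
  = 5.410276 × 0.1824 / 0.002601
  = 379.4057

Round up to the nearest whole number: n = 380

380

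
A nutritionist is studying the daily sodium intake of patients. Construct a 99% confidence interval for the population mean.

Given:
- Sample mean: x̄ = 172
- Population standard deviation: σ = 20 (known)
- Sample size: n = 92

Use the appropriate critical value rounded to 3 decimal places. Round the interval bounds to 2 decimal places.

The population standard deviation σ is known, so use a z-interval (standard normal critical value).

For 99% confidence, z* = 2.576 (from standard normal table)

Standard error: SE = σ/√n = 20/√92 = 2.085144

Margin of error: E = z* × SE = 2.576 × 2.085144 = 5.3713

Z-interval: x̄ ± E = 172 ± 5.3713 = (166.6287, 177.3713)

Rounded to 2 decimal places:

(166.63, 177.37)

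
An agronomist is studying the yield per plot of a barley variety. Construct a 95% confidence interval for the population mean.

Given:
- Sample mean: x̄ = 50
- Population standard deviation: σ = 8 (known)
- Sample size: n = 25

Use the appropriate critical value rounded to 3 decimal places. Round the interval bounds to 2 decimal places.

The population standard deviation σ is known, so use a z-interval (standard normal critical value).

For 95% confidence, z* = 1.96 (from standard normal table)

Standard error: SE = σ/√n = 8/√25 = 1.600000

Margin of error: E = z* × SE = 1.96 × 1.600000 = 3.1360

Z-interval: x̄ ± E = 50 ± 3.1360 = (46.8640, 53.1360)

Rounded to 2 decimal places:

(46.86, 53.14)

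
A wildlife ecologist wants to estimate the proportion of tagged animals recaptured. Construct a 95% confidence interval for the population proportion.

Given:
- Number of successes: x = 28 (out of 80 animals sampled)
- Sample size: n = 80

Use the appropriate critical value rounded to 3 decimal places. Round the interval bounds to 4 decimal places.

Sample proportion: p̂ = 28/80 = 0.350000

Check conditions for normal approximation:
  np̂ = 28 ≥ 10 ✓
  n(1-p̂) = 52 ≥ 10 ✓

The sample is large enough, so use a z-interval (normal approximation) for the proportion.

For 95% confidence, z* = 1.96 (from standard normal table)

Standard error: SE = √(p̂(1-p̂)/n) = √(0.350000×0.650000/80) = 0.05332682

Margin of error: E = z* × SE = 1.96 × 0.05332682 = 0.104521

Z-interval: p̂ ± E = 0.350000 ± 0.104521 = (0.245479, 0.454521)

Rounded to 4 decimal places:

(0.2455, 0.4545)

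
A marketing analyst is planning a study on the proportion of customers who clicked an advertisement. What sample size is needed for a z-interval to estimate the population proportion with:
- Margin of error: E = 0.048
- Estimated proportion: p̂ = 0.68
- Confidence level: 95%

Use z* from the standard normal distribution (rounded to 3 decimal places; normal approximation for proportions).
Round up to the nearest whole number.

Using z* for proportion z-interval (normal approximation).

For 95% confidence, z* = 1.96 (from standard normal table)

Sample size formula for proportion z-interval: n = z*²p̂(1-p̂)/E²

n = 1.96² × 0.68 × 0.32 / 0.048²
  = 3.8416 × 0.2176 / 0.002304
  = 362.8178

Round up to the nearest whole number: n = 363

363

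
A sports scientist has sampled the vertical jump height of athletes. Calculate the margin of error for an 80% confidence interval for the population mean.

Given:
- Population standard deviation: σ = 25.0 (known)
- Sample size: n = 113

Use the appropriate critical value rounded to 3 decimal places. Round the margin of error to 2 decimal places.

The population standard deviation σ is known, so use the z-interval margin of error formula.

For 80% confidence, z* = 1.282 (from standard normal table)

Margin of error formula for z-interval: E = z* × σ/√n

E = 1.282 × 25.0/√113
  = 1.282 × 2.351802
  = 3.0150

Rounded to 2 decimal places:

3.02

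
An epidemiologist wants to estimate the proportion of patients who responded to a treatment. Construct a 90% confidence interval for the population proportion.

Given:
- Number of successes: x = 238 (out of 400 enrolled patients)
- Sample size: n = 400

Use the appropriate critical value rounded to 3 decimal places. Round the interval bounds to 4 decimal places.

Sample proportion: p̂ = 238/400 = 0.595000

Check conditions for normal approximation:
  np̂ = 238 ≥ 10 ✓
  n(1-p̂) = 162 ≥ 10 ✓

The sample is large enough, so use a z-interval (normal approximation) for the proportion.

For 90% confidence, z* = 1.645 (from standard normal table)

Standard error: SE = √(p̂(1-p̂)/n) = √(0.595000×0.405000/400) = 0.02454460

Margin of error: E = z* × SE = 1.645 × 0.02454460 = 0.040376

Z-interval: p̂ ± E = 0.595000 ± 0.040376 = (0.554624, 0.635376)

Rounded to 4 decimal places:

(0.5546, 0.6354)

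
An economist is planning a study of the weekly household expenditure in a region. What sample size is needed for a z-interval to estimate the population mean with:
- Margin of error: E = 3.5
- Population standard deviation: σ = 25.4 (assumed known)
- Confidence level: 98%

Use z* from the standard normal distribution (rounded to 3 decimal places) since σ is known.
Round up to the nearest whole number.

Using z* since population σ is known (z-interval formula).

For 98% confidence, z* = 2.326 (from standard normal table)

Sample size formula for z-interval: n = (z*σ/E)²

n = (2.326 × 25.4 / 3.5)²
  = (16.880114)²
  = 284.9383

Round up to the nearest whole number: n = 285

285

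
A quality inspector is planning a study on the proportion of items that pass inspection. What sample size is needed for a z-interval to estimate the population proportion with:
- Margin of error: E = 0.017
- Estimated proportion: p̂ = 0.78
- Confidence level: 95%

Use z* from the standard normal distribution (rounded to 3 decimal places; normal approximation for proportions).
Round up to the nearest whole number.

Using z* for proportion z-interval (normal approximation).

For 95% confidence, z* = 1.96 (from standard normal table)

Sample size formula for proportion z-interval: n = z*²p̂(1-p̂)/E²

n = 1.96² × 0.78 × 0.22 / 0.017²
  = 3.8416 × 0.1716 / 0.000289
  = 2281.0331

Round up to the nearest whole number: n = 2282

2282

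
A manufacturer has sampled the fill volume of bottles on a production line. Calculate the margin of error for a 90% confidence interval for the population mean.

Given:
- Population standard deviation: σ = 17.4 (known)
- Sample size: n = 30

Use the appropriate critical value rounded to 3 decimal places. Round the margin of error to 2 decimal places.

The population standard deviation σ is known, so use the z-interval margin of error formula.

For 90% confidence, z* = 1.645 (from standard normal table)

Margin of error formula for z-interval: E = z* × σ/√n

E = 1.645 × 17.4/√30
  = 1.645 × 3.176791
  = 5.2258

Rounded to 2 decimal places:

5.23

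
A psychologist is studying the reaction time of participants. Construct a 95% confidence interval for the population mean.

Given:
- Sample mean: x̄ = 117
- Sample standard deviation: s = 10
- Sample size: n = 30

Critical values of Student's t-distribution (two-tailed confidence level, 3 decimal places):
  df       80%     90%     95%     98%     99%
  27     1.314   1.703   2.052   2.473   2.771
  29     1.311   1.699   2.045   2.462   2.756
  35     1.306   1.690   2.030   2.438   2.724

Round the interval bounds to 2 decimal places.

The population standard deviation σ is unknown (only the sample standard deviation s is given), so use a t-interval with df = n - 1 = 30 - 1 = 29.

For 95% confidence with df = 29, t* = 2.045 (from t-table)

Standard error: SE = s/√n = 10/√30 = 1.825742

Margin of error: E = t* × SE = 2.045 × 1.825742 = 3.7336

T-interval: x̄ ± E = 117 ± 3.7336 = (113.2664, 120.7336)

Rounded to 2 decimal places:

(113.27, 120.73)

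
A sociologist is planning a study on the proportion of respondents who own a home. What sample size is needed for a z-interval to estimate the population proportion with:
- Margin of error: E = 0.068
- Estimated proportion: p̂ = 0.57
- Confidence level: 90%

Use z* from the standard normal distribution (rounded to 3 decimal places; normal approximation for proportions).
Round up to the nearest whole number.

Using z* for proportion z-interval (normal approximation).

For 90% confidence, z* = 1.645 (from standard normal table)

Sample size formula for proportion z-interval: n = z*²p̂(1-p̂)/E²

n = 1.645² × 0.57 × 0.43 / 0.068²
  = 2.706025 × 0.2451 / 0.004624
  = 143.4357

Round up to the nearest whole number: n = 144

144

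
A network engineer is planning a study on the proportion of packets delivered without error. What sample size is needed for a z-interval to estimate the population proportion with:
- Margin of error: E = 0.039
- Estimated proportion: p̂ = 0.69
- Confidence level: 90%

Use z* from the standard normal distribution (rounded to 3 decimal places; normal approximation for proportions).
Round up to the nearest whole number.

Using z* for proportion z-interval (normal approximation).

For 90% confidence, z* = 1.645 (from standard normal table)

Sample size formula for proportion z-interval: n = z*²p̂(1-p̂)/E²

n = 1.645² × 0.69 × 0.31 / 0.039²
  = 2.706025 × 0.2139 / 0.001521
  = 380.5514

Round up to the nearest whole number: n = 381

381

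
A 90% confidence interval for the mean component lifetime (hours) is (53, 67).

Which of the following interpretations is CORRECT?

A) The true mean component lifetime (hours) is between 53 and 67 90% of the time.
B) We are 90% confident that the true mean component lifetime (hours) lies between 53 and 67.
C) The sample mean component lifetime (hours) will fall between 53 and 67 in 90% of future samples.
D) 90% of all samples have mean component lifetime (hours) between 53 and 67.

A confidence interval represents our confidence in the procedure, not a probability statement about the parameter.

Key concept: If we repeated this sampling process many times and computed a 90% CI each time, about 90% of those intervals would contain the true population parameter.

For this specific interval (53, 67):
- Midpoint (point estimate): 60
- Margin of error: 7

The correct interpretation is the one stating confidence that the true parameter lies in the interval — option B.

B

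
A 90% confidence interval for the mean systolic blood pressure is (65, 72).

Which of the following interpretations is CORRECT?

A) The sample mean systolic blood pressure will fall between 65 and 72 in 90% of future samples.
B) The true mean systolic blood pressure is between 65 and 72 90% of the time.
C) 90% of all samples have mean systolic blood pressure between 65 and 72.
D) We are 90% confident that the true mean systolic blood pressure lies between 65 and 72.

A confidence interval represents our confidence in the procedure, not a probability statement about the parameter.

Key concept: If we repeated this sampling process many times and computed a 90% CI each time, about 90% of those intervals would contain the true population parameter.

For this specific interval (65, 72):
- Midpoint (point estimate): 68.5
- Margin of error: 3.5

The correct interpretation is the one stating confidence that the true parameter lies in the interval — option D.

D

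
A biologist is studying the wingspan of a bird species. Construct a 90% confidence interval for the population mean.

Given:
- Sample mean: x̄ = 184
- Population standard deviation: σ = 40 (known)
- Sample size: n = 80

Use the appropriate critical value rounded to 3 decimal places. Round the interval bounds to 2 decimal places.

The population standard deviation σ is known, so use a z-interval (standard normal critical value).

For 90% confidence, z* = 1.645 (from standard normal table)

Standard error: SE = σ/√n = 40/√80 = 4.472136

Margin of error: E = z* × SE = 1.645 × 4.472136 = 7.3567

Z-interval: x̄ ± E = 184 ± 7.3567 = (176.6433, 191.3567)

Rounded to 2 decimal places:

(176.64, 191.36)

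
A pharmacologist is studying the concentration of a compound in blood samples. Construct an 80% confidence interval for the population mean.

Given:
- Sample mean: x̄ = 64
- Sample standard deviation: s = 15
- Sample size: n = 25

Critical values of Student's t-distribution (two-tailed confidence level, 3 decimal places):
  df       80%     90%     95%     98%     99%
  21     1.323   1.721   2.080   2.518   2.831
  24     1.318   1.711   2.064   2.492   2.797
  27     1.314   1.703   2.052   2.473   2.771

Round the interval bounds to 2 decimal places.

The population standard deviation σ is unknown (only the sample standard deviation s is given), so use a t-interval with df = n - 1 = 25 - 1 = 24.

For 80% confidence with df = 24, t* = 1.318 (from t-table)

Standard error: SE = s/√n = 15/√25 = 3.000000

Margin of error: E = t* × SE = 1.318 × 3.000000 = 3.9540

T-interval: x̄ ± E = 64 ± 3.9540 = (60.0460, 67.9540)

Rounded to 2 decimal places:

(60.05, 67.95)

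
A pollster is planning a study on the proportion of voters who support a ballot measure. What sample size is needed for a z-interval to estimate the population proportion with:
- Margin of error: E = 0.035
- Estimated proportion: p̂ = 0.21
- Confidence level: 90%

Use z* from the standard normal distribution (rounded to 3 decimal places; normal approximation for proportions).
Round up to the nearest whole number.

Using z* for proportion z-interval (normal approximation).

For 90% confidence, z* = 1.645 (from standard normal table)

Sample size formula for proportion z-interval: n = z*²p̂(1-p̂)/E²

n = 1.645² × 0.21 × 0.79 / 0.035²
  = 2.706025 × 0.1659 / 0.001225
  = 366.4731

Round up to the nearest whole number: n = 367

367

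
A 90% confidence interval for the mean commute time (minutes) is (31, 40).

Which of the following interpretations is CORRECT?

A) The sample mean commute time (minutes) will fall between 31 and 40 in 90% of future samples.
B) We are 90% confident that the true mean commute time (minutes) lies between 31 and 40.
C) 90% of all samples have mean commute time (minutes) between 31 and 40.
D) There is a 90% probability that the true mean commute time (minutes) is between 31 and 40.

A confidence interval represents our confidence in the procedure, not a probability statement about the parameter.

Key concept: If we repeated this sampling process many times and computed a 90% CI each time, about 90% of those intervals would contain the true population parameter.

For this specific interval (31, 40):
- Midpoint (point estimate): 35.5
- Margin of error: 4.5

The correct interpretation is the one stating confidence that the true parameter lies in the interval — option B.

B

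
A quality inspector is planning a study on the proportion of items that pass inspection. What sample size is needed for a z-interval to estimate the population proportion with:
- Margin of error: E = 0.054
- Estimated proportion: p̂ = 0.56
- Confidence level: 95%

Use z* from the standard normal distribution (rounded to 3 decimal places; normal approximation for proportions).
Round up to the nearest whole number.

Using z* for proportion z-interval (normal approximation).

For 95% confidence, z* = 1.96 (from standard normal table)

Sample size formula for proportion z-interval: n = z*²p̂(1-p̂)/E²

n = 1.96² × 0.56 × 0.44 / 0.054²
  = 3.8416 × 0.2464 / 0.002916
  = 324.6126

Round up to the nearest whole number: n = 325

325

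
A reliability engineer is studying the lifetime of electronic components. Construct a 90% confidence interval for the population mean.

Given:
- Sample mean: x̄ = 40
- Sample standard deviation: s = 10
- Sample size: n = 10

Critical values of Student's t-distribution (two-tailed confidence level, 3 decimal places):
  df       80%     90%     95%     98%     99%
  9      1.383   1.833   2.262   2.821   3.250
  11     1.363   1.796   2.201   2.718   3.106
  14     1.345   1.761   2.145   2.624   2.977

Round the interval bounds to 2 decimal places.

The population standard deviation σ is unknown (only the sample standard deviation s is given), so use a t-interval with df = n - 1 = 10 - 1 = 9.

For 90% confidence with df = 9, t* = 1.833 (from t-table)

Standard error: SE = s/√n = 10/√10 = 3.162278

Margin of error: E = t* × SE = 1.833 × 3.162278 = 5.7965

T-interval: x̄ ± E = 40 ± 5.7965 = (34.2035, 45.7965)

Rounded to 2 decimal places:

(34.20, 45.80)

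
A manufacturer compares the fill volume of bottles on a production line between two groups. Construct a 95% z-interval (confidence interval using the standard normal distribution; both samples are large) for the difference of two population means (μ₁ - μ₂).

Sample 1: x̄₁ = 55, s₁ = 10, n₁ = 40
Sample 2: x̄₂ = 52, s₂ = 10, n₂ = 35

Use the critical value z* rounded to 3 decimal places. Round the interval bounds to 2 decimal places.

Both samples are large (n₁ = 40 ≥ 30, n₂ = 35 ≥ 30), so a z-interval for the difference of means applies.

Point estimate: x̄₁ - x̄₂ = 55 - 52 = 3

Standard error: SE = √(s₁²/n₁ + s₂²/n₂)
= √(10²/40 + 10²/35)
= √(2.500000 + 2.857143)
= 2.314550

For 95% confidence, z* = 1.96 (from standard normal table)
Margin of error: E = z* × SE = 1.96 × 2.314550 = 4.5365

Z-interval: (x̄₁ - x̄₂) ± E = 3 ± 4.5365 = (-1.5365, 7.5365)

Rounded to 2 decimal places:

(-1.54, 7.54)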